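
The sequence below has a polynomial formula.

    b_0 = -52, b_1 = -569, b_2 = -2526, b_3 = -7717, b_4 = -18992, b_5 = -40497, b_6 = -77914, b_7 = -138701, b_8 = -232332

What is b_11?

-840309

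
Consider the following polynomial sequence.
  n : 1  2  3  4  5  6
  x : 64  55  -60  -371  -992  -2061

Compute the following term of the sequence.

-3740

D1: -9, -115, -311, -621, -1069
D2: -106, -196, -310, -448
D3: -90, -114, -138
D4: -24, -24
Fourth differences constant at -24.
-138 − 24 = -162;  -448 − 162 = -610;  -1069 − 610 = -1679;  -2061 − 1679 = -3740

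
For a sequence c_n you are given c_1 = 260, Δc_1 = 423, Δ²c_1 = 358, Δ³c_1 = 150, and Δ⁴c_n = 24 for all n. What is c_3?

Build the table forward from the leading diagonal:
Fourth differences: 24  24  24
Third differences: 150  174  198
Second differences: 358  508  682
First differences: 423  781  1289
c: 260  683  1464

1464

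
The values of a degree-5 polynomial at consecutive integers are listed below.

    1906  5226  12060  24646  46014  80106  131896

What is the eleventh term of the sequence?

658356

D1: 3320, 6834, 12586, 21368, 34092, 51790
D2: 3514, 5752, 8782, 12724, 17698
D3: 2238, 3030, 3942, 4974
D4: 792, 912, 1032
D5: 120, 120
Fifth differences constant at 120.
1032 + 120 = 1152;  4974 + 1152 = 6126;  17698 + 6126 = 23824;  51790 + 23824 = 75614;  131896 + 75614 = 207510
1152 + 120 = 1272;  6126 + 1272 = 7398;  23824 + 7398 = 31222;  75614 + 31222 = 106836;  207510 + 106836 = 314346
1272 + 120 = 1392;  7398 + 1392 = 8790;  31222 + 8790 = 40012;  106836 + 40012 = 146848;  314346 + 146848 = 461194
1392 + 120 = 1512;  8790 + 1512 = 10302;  40012 + 10302 = 50314;  146848 + 50314 = 197162;  461194 + 197162 = 658356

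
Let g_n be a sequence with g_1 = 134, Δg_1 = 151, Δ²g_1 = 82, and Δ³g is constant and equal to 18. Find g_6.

1889

Build the table forward from the leading diagonal:
D3: 18  18  18  18  18  18
D2: 82  100  118  136  154  172
D1: 151  233  333  451  587  741
g: 134  285  518  851  1302  1889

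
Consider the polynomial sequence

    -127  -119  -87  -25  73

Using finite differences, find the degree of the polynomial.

3

First differences: 8, 32, 62, 98
Second differences: 24, 30, 36
Third differences: 6, 6
The third differences are constant, so the polynomial has degree 3.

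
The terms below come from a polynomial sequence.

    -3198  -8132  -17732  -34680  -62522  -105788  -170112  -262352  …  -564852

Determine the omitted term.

-390710

Using the first 8 terms:
-4934  -9600  -16948  -27842  -43266  -64324  -92240
-4666  -7348  -10894  -15424  -21058  -27916
-2682  -3546  -4530  -5634  -6858
-864  -984  -1104  -1224
-120  -120  -120
Constant fifth difference = -120.
Extend forward: -1224 − 120 = -1344;  -6858 − 1344 = -8202;  -27916 − 8202 = -36118;  -92240 − 36118 = -128358;  -262352 − 128358 = -390710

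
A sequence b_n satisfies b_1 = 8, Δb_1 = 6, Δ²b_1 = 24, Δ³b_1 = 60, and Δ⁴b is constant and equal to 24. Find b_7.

Build the table forward from the leading diagonal:
Fourth differences: 24  24  24  24  24  24  24
Third differences: 60  84  108  132  156  180  204
Second differences: 24  84  168  276  408  564  744
First differences: 6  30  114  282  558  966  1530
b: 8  14  44  158  440  998  1964

1964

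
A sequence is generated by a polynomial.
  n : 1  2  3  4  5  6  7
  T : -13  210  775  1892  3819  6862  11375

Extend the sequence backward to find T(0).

-56

Δ: 223  565  1117  1927  3043  4513
Δ²: 342  552  810  1116  1470
Δ³: 210  258  306  354
Δ⁴: 48  48  48
The fourth differences are constant at 48.
Work back: 210 − 48 = 162;  342 − 162 = 180;  223 − 180 = 43;  -13 − 43 = -56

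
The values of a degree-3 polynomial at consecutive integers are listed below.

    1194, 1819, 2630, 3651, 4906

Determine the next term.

6419

Δ: 625, 811, 1021, 1255
Δ²: 186, 210, 234
Δ³: 24, 24
Third differences constant at 24.
234 + 24 = 258;  1255 + 258 = 1513;  4906 + 1513 = 6419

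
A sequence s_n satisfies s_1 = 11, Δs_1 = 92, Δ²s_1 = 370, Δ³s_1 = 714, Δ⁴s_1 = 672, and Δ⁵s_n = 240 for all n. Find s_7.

31913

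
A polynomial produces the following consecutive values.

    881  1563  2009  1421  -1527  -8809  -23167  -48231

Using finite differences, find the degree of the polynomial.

Δ: 682, 446, -588, -2948, -7282, -14358, -25064
Δ²: -236, -1034, -2360, -4334, -7076, -10706
Δ³: -798, -1326, -1974, -2742, -3630
Δ⁴: -528, -648, -768, -888
Δ⁵: -120, -120, -120
The fifth differences are constant, so the polynomial has degree 5.

5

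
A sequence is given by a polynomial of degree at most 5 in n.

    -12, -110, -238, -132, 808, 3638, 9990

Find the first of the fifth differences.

120

First differences: -98, -128, 106, 940, 2830, 6352
Second differences: -30, 234, 834, 1890, 3522
Third differences: 264, 600, 1056, 1632
Fourth differences: 336, 456, 576
Fifth differences: 120, 120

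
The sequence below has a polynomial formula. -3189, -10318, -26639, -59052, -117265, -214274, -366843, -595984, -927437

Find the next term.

-1392150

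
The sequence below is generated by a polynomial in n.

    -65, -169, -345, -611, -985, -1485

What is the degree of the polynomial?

-104, -176, -266, -374, -500
-72, -90, -108, -126
-18, -18, -18
The third differences are constant, so the polynomial has degree 3.

3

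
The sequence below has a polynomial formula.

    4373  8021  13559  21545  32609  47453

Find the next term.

66851

Δ: 3648, 5538, 7986, 11064, 14844
Δ²: 1890, 2448, 3078, 3780
Δ³: 558, 630, 702
Δ⁴: 72, 72
Fourth differences constant at 72.
702 + 72 = 774;  3780 + 774 = 4554;  14844 + 4554 = 19398;  47453 + 19398 = 66851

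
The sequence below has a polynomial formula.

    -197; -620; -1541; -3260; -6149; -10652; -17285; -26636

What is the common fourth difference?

D1: -423, -921, -1719, -2889, -4503, -6633, -9351
D2: -498, -798, -1170, -1614, -2130, -2718
D3: -300, -372, -444, -516, -588
D4: -72, -72, -72, -72

-72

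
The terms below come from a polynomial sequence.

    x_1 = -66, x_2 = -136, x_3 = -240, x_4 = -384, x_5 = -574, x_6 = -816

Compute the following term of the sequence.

First differences: -70 , -104 , -144 , -190 , -242
Second differences: -34 , -40 , -46 , -52
Third differences: -6 , -6 , -6
Third differences constant at -6.
-52 − 6 = -58;  -242 − 58 = -300;  -816 − 300 = -1116

-1116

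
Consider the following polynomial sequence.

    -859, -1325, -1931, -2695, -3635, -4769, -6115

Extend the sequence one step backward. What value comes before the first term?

-515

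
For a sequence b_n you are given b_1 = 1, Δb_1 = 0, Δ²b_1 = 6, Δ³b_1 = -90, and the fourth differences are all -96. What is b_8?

-6383

Build the table forward from the leading diagonal:
D4: -96, -96, -96, -96, -96, -96, -96, -96
D3: -90, -186, -282, -378, -474, -570, -666, -762
D2: 6, -84, -270, -552, -930, -1404, -1974, -2640
D1: 0, 6, -78, -348, -900, -1830, -3234, -5208
b: 1, 1, 7, -71, -419, -1319, -3149, -6383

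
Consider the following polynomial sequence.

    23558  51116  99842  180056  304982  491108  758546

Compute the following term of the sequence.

27558, 48726, 80214, 124926, 186126, 267438
21168, 31488, 44712, 61200, 81312
10320, 13224, 16488, 20112
2904, 3264, 3624
360, 360
Constant fifth difference = 360, so extend:
3624 + 360 = 3984;  20112 + 3984 = 24096;  81312 + 24096 = 105408;  267438 + 105408 = 372846;  758546 + 372846 = 1131392

1131392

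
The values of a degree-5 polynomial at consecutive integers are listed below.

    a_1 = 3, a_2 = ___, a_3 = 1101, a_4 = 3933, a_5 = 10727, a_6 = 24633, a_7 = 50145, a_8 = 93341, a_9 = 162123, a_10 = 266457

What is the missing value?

185

Using the last 8 terms:
Δ: 2832  6794  13906  25512  43196  68782  104334
Δ²: 3962  7112  11606  17684  25586  35552
Δ³: 3150  4494  6078  7902  9966
Δ⁴: 1344  1584  1824  2064
Δ⁵: 240  240  240
Constant fifth difference = 240.
Extend backward: 1344 − 240 = 1104;  3150 − 1104 = 2046;  3962 − 2046 = 1916;  2832 − 1916 = 916;  1101 − 916 = 185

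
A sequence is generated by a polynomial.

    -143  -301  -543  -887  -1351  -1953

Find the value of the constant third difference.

-18

D1: -158, -242, -344, -464, -602
D2: -84, -102, -120, -138
D3: -18, -18, -18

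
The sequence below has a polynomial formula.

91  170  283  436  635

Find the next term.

79, 113, 153, 199
34, 40, 46
6, 6
Constant third difference = 6, so extend:
46 + 6 = 52;  199 + 52 = 251;  635 + 251 = 886

886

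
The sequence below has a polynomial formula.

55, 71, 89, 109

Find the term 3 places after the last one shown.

181

Δ: 16, 18, 20
Δ²: 2, 2
Second differences constant at 2.
20 + 2 = 22;  109 + 22 = 131
22 + 2 = 24;  131 + 24 = 155
24 + 2 = 26;  155 + 26 = 181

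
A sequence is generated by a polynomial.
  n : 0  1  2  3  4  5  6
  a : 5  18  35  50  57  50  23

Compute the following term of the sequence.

Δ: 13, 17, 15, 7, -7, -27
Δ²: 4, -2, -8, -14, -20
Δ³: -6, -6, -6, -6
The third differences are constant (-6).
-20 − 6 = -26;  -27 − 26 = -53;  23 − 53 = -30

-30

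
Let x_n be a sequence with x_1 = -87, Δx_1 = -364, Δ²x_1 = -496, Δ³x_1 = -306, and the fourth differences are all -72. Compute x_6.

-10287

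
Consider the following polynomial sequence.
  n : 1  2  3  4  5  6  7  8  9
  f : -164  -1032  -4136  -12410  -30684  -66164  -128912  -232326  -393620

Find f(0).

-14

Δ: -868  -3104  -8274  -18274  -35480  -62748  -103414  -161294
Δ²: -2236  -5170  -10000  -17206  -27268  -40666  -57880
Δ³: -2934  -4830  -7206  -10062  -13398  -17214
Δ⁴: -1896  -2376  -2856  -3336  -3816
Δ⁵: -480  -480  -480  -480
The fifth differences are constant at -480.
Work back: -1896 + 480 = -1416;  -2934 + 1416 = -1518;  -2236 + 1518 = -718;  -868 + 718 = -150;  -164 + 150 = -14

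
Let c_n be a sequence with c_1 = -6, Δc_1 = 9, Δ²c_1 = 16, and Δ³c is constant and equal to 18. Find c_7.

Build the table forward from the leading diagonal:
Δ³: 18, 18, 18, 18, 18, 18, 18
Δ²: 16, 34, 52, 70, 88, 106, 124
Δ: 9, 25, 59, 111, 181, 269, 375
c: -6, 3, 28, 87, 198, 379, 648

648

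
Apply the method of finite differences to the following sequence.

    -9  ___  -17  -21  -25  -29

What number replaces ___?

-13

Using the last 4 terms:
D1: -4  -4  -4
Constant first difference = -4.
Extend backward: -17 + 4 = -13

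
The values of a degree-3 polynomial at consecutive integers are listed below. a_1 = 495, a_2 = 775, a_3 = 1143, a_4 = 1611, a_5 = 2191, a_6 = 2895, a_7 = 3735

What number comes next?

First differences: 280, 368, 468, 580, 704, 840
Second differences: 88, 100, 112, 124, 136
Third differences: 12, 12, 12, 12
Constant third difference = 12, so extend:
136 + 12 = 148;  840 + 148 = 988;  3735 + 988 = 4723

4723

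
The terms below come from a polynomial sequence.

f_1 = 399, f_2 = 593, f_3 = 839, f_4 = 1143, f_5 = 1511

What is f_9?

First differences: 194, 246, 304, 368
Second differences: 52, 58, 64
Third differences: 6, 6
Constant third difference = 6, so extend:
64 + 6 = 70;  368 + 70 = 438;  1511 + 438 = 1949
70 + 6 = 76;  438 + 76 = 514;  1949 + 514 = 2463
76 + 6 = 82;  514 + 82 = 596;  2463 + 596 = 3059
82 + 6 = 88;  596 + 88 = 684;  3059 + 684 = 3743

3743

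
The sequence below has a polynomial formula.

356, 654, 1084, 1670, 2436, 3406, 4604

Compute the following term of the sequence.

6054

298, 430, 586, 766, 970, 1198
132, 156, 180, 204, 228
24, 24, 24, 24
Constant third difference = 24, so extend:
228 + 24 = 252;  1198 + 252 = 1450;  4604 + 1450 = 6054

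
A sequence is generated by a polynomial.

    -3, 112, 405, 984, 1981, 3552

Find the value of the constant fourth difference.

24

Δ: 115, 293, 579, 997, 1571
Δ²: 178, 286, 418, 574
Δ³: 108, 132, 156
Δ⁴: 24, 24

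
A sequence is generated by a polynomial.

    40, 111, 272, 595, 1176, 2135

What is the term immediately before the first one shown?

11

D1: 71  161  323  581  959
D2: 90  162  258  378
D3: 72  96  120
D4: 24  24
The fourth differences are constant at 24.
Work back: 72 − 24 = 48;  90 − 48 = 42;  71 − 42 = 29;  40 − 29 = 11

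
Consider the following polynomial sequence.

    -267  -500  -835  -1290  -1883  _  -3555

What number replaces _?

Using the first 5 terms:
D1: -233  -335  -455  -593
D2: -102  -120  -138
D3: -18  -18
Constant third difference = -18.
Extend forward: -138 − 18 = -156;  -593 − 156 = -749;  -1883 − 749 = -2632

-2632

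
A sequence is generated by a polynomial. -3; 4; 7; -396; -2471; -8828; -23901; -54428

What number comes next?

-109931

Δ: 7  3  -403  -2075  -6357  -15073  -30527
Δ²: -4  -406  -1672  -4282  -8716  -15454
Δ³: -402  -1266  -2610  -4434  -6738
Δ⁴: -864  -1344  -1824  -2304
Δ⁵: -480  -480  -480
Fifth differences constant at -480.
-2304 − 480 = -2784;  -6738 − 2784 = -9522;  -15454 − 9522 = -24976;  -30527 − 24976 = -55503;  -54428 − 55503 = -109931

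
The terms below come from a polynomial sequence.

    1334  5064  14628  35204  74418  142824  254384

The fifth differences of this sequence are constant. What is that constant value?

D1: 3730, 9564, 20576, 39214, 68406, 111560
D2: 5834, 11012, 18638, 29192, 43154
D3: 5178, 7626, 10554, 13962
D4: 2448, 2928, 3408
D5: 480, 480

480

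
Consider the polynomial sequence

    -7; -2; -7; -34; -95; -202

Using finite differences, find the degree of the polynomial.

3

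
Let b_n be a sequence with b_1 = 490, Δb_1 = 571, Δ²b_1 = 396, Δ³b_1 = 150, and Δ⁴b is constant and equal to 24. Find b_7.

13216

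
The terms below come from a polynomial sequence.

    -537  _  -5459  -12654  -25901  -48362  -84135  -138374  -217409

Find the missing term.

Using the last 7 terms:
D1: -7195  -13247  -22461  -35773  -54239  -79035
D2: -6052  -9214  -13312  -18466  -24796
D3: -3162  -4098  -5154  -6330
D4: -936  -1056  -1176
D5: -120  -120
Constant fifth difference = -120.
Extend backward: -936 + 120 = -816;  -3162 + 816 = -2346;  -6052 + 2346 = -3706;  -7195 + 3706 = -3489;  -5459 + 3489 = -1970

-1970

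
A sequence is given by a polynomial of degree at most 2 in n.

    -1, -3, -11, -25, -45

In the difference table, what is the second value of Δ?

-8

First differences: -2, -8, -14, -20
Second differences: -6, -6, -6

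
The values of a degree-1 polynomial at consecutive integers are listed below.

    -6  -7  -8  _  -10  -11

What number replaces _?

-9

Using the first 3 terms:
First differences: -1, -1
Constant first difference = -1.
Extend forward: -8 − 1 = -9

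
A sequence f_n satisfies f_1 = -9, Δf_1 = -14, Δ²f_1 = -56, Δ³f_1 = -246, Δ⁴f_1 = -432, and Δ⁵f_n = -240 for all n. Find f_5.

Build the table forward from the leading diagonal:
Δ⁵: -240  -240  -240  -240  -240
Δ⁴: -432  -672  -912  -1152  -1392
Δ³: -246  -678  -1350  -2262  -3414
Δ²: -56  -302  -980  -2330  -4592
Δ: -14  -70  -372  -1352  -3682
f: -9  -23  -93  -465  -1817

-1817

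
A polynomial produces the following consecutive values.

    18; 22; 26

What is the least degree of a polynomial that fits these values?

1

D1: 4, 4
The first differences are constant, so the polynomial has degree 1.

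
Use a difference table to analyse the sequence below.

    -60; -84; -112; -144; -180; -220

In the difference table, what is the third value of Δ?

-32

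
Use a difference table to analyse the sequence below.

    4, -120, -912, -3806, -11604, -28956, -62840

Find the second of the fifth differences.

First differences: -124, -792, -2894, -7798, -17352, -33884
Second differences: -668, -2102, -4904, -9554, -16532
Third differences: -1434, -2802, -4650, -6978
Fourth differences: -1368, -1848, -2328
Fifth differences: -480, -480

-480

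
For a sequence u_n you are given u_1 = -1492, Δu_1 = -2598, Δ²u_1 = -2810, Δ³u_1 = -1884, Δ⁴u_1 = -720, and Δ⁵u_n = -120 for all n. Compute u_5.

Build the table forward from the leading diagonal:
D5: -120  -120  -120  -120  -120
D4: -720  -840  -960  -1080  -1200
D3: -1884  -2604  -3444  -4404  -5484
D2: -2810  -4694  -7298  -10742  -15146
D1: -2598  -5408  -10102  -17400  -28142
u: -1492  -4090  -9498  -19600  -37000

-37000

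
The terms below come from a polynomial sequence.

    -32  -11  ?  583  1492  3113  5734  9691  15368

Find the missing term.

146

Using the last 6 terms:
909  1621  2621  3957  5677
712  1000  1336  1720
288  336  384
48  48
Constant fourth difference = 48.
Extend backward: 288 − 48 = 240;  712 − 240 = 472;  909 − 472 = 437;  583 − 437 = 146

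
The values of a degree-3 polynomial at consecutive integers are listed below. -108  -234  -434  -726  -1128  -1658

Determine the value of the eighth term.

D1: -126 , -200 , -292 , -402 , -530
D2: -74 , -92 , -110 , -128
D3: -18 , -18 , -18
The third differences are constant (-18).
-128 − 18 = -146;  -530 − 146 = -676;  -1658 − 676 = -2334
-146 − 18 = -164;  -676 − 164 = -840;  -2334 − 840 = -3174

-3174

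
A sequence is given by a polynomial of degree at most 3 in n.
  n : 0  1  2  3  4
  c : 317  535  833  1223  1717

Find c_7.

3943

First differences: 218  298  390  494
Second differences: 80  92  104
Third differences: 12  12
Constant third difference = 12, so extend:
104 + 12 = 116;  494 + 116 = 610;  1717 + 610 = 2327
116 + 12 = 128;  610 + 128 = 738;  2327 + 738 = 3065
128 + 12 = 140;  738 + 140 = 878;  3065 + 878 = 3943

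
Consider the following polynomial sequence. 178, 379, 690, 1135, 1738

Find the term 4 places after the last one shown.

6210

D1: 201  311  445  603
D2: 110  134  158
D3: 24  24
The third differences are constant (24).
158 + 24 = 182;  603 + 182 = 785;  1738 + 785 = 2523
182 + 24 = 206;  785 + 206 = 991;  2523 + 991 = 3514
206 + 24 = 230;  991 + 230 = 1221;  3514 + 1221 = 4735
230 + 24 = 254;  1221 + 254 = 1475;  4735 + 1475 = 6210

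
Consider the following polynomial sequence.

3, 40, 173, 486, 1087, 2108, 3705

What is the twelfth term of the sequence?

27470

Δ: 37, 133, 313, 601, 1021, 1597
Δ²: 96, 180, 288, 420, 576
Δ³: 84, 108, 132, 156
Δ⁴: 24, 24, 24
Fourth differences constant at 24.
156 + 24 = 180;  576 + 180 = 756;  1597 + 756 = 2353;  3705 + 2353 = 6058
180 + 24 = 204;  756 + 204 = 960;  2353 + 960 = 3313;  6058 + 3313 = 9371
204 + 24 = 228;  960 + 228 = 1188;  3313 + 1188 = 4501;  9371 + 4501 = 13872
228 + 24 = 252;  1188 + 252 = 1440;  4501 + 1440 = 5941;  13872 + 5941 = 19813
252 + 24 = 276;  1440 + 276 = 1716;  5941 + 1716 = 7657;  19813 + 7657 = 27470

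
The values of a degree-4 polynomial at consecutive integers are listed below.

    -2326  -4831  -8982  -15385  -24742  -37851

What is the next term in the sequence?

-55606

D1: -2505 , -4151 , -6403 , -9357 , -13109
D2: -1646 , -2252 , -2954 , -3752
D3: -606 , -702 , -798
D4: -96 , -96
Fourth differences constant at -96.
-798 − 96 = -894;  -3752 − 894 = -4646;  -13109 − 4646 = -17755;  -37851 − 17755 = -55606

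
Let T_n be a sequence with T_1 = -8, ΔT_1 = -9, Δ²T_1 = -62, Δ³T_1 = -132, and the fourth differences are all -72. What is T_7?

-4712

Build the table forward from the leading diagonal:
Δ⁴: -72  -72  -72  -72  -72  -72  -72
Δ³: -132  -204  -276  -348  -420  -492  -564
Δ²: -62  -194  -398  -674  -1022  -1442  -1934
Δ: -9  -71  -265  -663  -1337  -2359  -3801
T: -8  -17  -88  -353  -1016  -2353  -4712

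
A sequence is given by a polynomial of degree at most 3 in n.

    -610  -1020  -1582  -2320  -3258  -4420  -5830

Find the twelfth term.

Δ: -410  -562  -738  -938  -1162  -1410
Δ²: -152  -176  -200  -224  -248
Δ³: -24  -24  -24  -24
Third differences constant at -24.
-248 − 24 = -272;  -1410 − 272 = -1682;  -5830 − 1682 = -7512
-272 − 24 = -296;  -1682 − 296 = -1978;  -7512 − 1978 = -9490
-296 − 24 = -320;  -1978 − 320 = -2298;  -9490 − 2298 = -11788
-320 − 24 = -344;  -2298 − 344 = -2642;  -11788 − 2642 = -14430
-344 − 24 = -368;  -2642 − 368 = -3010;  -14430 − 3010 = -17440

-17440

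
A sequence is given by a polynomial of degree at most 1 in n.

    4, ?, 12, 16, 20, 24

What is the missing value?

8

Using the last 4 terms:
D1: 4, 4, 4
Constant first difference = 4.
Extend backward: 12 − 4 = 8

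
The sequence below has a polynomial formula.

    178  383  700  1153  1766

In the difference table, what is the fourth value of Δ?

Δ: 205, 317, 453, 613
Δ²: 112, 136, 160
Δ³: 24, 24

613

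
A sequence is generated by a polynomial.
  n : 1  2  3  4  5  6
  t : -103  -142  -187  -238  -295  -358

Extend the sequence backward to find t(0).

D1: -39  -45  -51  -57  -63
D2: -6  -6  -6  -6
The second differences are constant at -6.
Work back: -39 + 6 = -33;  -103 + 33 = -70

-70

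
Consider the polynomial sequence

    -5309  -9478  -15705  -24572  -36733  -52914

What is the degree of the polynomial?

4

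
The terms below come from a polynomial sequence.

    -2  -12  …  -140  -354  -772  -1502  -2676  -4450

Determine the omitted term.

-46

Using the last 6 terms:
Δ: -214, -418, -730, -1174, -1774
Δ²: -204, -312, -444, -600
Δ³: -108, -132, -156
Δ⁴: -24, -24
Constant fourth difference = -24.
Extend backward: -108 + 24 = -84;  -204 + 84 = -120;  -214 + 120 = -94;  -140 + 94 = -46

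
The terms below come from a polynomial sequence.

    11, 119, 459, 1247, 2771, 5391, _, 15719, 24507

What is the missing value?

9539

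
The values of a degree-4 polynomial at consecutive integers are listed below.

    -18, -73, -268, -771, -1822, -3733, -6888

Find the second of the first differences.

First differences: -55, -195, -503, -1051, -1911, -3155
Second differences: -140, -308, -548, -860, -1244
Third differences: -168, -240, -312, -384
Fourth differences: -72, -72, -72

-195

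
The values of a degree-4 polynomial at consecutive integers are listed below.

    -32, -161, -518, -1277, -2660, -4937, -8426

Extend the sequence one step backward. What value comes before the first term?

First differences: -129  -357  -759  -1383  -2277  -3489
Second differences: -228  -402  -624  -894  -1212
Third differences: -174  -222  -270  -318
Fourth differences: -48  -48  -48
The fourth differences are constant at -48.
Work back: -174 + 48 = -126;  -228 + 126 = -102;  -129 + 102 = -27;  -32 + 27 = -5

-5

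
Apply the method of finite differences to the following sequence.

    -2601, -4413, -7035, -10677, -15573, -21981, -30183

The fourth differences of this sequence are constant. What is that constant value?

Δ: -1812, -2622, -3642, -4896, -6408, -8202
Δ²: -810, -1020, -1254, -1512, -1794
Δ³: -210, -234, -258, -282
Δ⁴: -24, -24, -24

-24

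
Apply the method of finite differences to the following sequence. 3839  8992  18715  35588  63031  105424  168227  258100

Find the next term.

5153, 9723, 16873, 27443, 42393, 62803, 89873
4570, 7150, 10570, 14950, 20410, 27070
2580, 3420, 4380, 5460, 6660
840, 960, 1080, 1200
120, 120, 120
The fifth differences are constant (120).
1200 + 120 = 1320;  6660 + 1320 = 7980;  27070 + 7980 = 35050;  89873 + 35050 = 124923;  258100 + 124923 = 383023

383023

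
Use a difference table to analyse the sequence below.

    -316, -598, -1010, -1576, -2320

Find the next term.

-3266

Δ: -282, -412, -566, -744
Δ²: -130, -154, -178
Δ³: -24, -24
Third differences constant at -24.
-178 − 24 = -202;  -744 − 202 = -946;  -2320 − 946 = -3266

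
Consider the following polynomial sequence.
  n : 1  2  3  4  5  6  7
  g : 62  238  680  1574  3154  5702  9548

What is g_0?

First differences: 176, 442, 894, 1580, 2548, 3846
Second differences: 266, 452, 686, 968, 1298
Third differences: 186, 234, 282, 330
Fourth differences: 48, 48, 48
The fourth differences are constant at 48.
Work back: 186 − 48 = 138;  266 − 138 = 128;  176 − 128 = 48;  62 − 48 = 14

14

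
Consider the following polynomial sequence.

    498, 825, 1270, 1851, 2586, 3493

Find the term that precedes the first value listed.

271

First differences: 327  445  581  735  907
Second differences: 118  136  154  172
Third differences: 18  18  18
The third differences are constant at 18.
Work back: 118 − 18 = 100;  327 − 100 = 227;  498 − 227 = 271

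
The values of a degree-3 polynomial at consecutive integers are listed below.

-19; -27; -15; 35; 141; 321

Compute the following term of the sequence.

593

-8  12  50  106  180
20  38  56  74
18  18  18
Third differences constant at 18.
74 + 18 = 92;  180 + 92 = 272;  321 + 272 = 593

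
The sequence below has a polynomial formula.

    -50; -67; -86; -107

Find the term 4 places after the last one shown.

-211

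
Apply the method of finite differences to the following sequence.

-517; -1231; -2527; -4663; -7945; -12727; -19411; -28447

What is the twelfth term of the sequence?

-98791

-714  -1296  -2136  -3282  -4782  -6684  -9036
-582  -840  -1146  -1500  -1902  -2352
-258  -306  -354  -402  -450
-48  -48  -48  -48
The fourth differences are constant (-48).
-450 − 48 = -498;  -2352 − 498 = -2850;  -9036 − 2850 = -11886;  -28447 − 11886 = -40333
-498 − 48 = -546;  -2850 − 546 = -3396;  -11886 − 3396 = -15282;  -40333 − 15282 = -55615
-546 − 48 = -594;  -3396 − 594 = -3990;  -15282 − 3990 = -19272;  -55615 − 19272 = -74887
-594 − 48 = -642;  -3990 − 642 = -4632;  -19272 − 4632 = -23904;  -74887 − 23904 = -98791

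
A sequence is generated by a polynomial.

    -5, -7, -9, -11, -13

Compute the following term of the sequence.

-15

-2  -2  -2  -2
Constant first difference = -2, so extend:
-13 − 2 = -15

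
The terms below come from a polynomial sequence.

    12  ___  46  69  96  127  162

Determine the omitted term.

27

Using the last 5 terms:
23, 27, 31, 35
4, 4, 4
Constant second difference = 4.
Extend backward: 23 − 4 = 19;  46 − 19 = 27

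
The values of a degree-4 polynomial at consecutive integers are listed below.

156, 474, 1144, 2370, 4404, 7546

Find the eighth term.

Δ: 318 , 670 , 1226 , 2034 , 3142
Δ²: 352 , 556 , 808 , 1108
Δ³: 204 , 252 , 300
Δ⁴: 48 , 48
Fourth differences constant at 48.
300 + 48 = 348;  1108 + 348 = 1456;  3142 + 1456 = 4598;  7546 + 4598 = 12144
348 + 48 = 396;  1456 + 396 = 1852;  4598 + 1852 = 6450;  12144 + 6450 = 18594

18594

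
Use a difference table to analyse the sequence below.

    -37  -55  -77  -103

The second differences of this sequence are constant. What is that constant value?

First differences: -18, -22, -26
Second differences: -4, -4

-4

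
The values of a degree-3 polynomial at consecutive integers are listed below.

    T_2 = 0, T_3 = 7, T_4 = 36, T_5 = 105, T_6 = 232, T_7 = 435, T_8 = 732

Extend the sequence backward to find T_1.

-3

First differences: 7  29  69  127  203  297
Second differences: 22  40  58  76  94
Third differences: 18  18  18  18
The third differences are constant at 18.
Work back: 22 − 18 = 4;  7 − 4 = 3;  0 − 3 = -3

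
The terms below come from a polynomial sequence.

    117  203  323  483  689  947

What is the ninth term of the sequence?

2093

First differences: 86, 120, 160, 206, 258
Second differences: 34, 40, 46, 52
Third differences: 6, 6, 6
Third differences constant at 6.
52 + 6 = 58;  258 + 58 = 316;  947 + 316 = 1263
58 + 6 = 64;  316 + 64 = 380;  1263 + 380 = 1643
64 + 6 = 70;  380 + 70 = 450;  1643 + 450 = 2093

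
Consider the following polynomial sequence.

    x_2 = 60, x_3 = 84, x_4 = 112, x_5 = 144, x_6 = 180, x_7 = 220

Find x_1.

40

D1: 24, 28, 32, 36, 40
D2: 4, 4, 4, 4
The second differences are constant at 4.
Work back: 24 − 4 = 20;  60 − 20 = 40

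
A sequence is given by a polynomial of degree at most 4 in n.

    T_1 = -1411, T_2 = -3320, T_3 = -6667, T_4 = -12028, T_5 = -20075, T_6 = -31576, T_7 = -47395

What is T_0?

-460

D1: -1909, -3347, -5361, -8047, -11501, -15819
D2: -1438, -2014, -2686, -3454, -4318
D3: -576, -672, -768, -864
D4: -96, -96, -96
The fourth differences are constant at -96.
Work back: -576 + 96 = -480;  -1438 + 480 = -958;  -1909 + 958 = -951;  -1411 + 951 = -460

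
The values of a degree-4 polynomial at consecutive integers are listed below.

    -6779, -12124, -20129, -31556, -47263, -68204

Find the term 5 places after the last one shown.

First differences: -5345  -8005  -11427  -15707  -20941
Second differences: -2660  -3422  -4280  -5234
Third differences: -762  -858  -954
Fourth differences: -96  -96
The fourth differences are constant (-96).
-954 − 96 = -1050;  -5234 − 1050 = -6284;  -20941 − 6284 = -27225;  -68204 − 27225 = -95429
-1050 − 96 = -1146;  -6284 − 1146 = -7430;  -27225 − 7430 = -34655;  -95429 − 34655 = -130084
-1146 − 96 = -1242;  -7430 − 1242 = -8672;  -34655 − 8672 = -43327;  -130084 − 43327 = -173411
-1242 − 96 = -1338;  -8672 − 1338 = -10010;  -43327 − 10010 = -53337;  -173411 − 53337 = -226748
-1338 − 96 = -1434;  -10010 − 1434 = -11444;  -53337 − 11444 = -64781;  -226748 − 64781 = -291529

-291529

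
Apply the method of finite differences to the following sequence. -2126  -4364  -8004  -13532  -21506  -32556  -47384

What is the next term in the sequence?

-2238 , -3640 , -5528 , -7974 , -11050 , -14828
-1402 , -1888 , -2446 , -3076 , -3778
-486 , -558 , -630 , -702
-72 , -72 , -72
Fourth differences constant at -72.
-702 − 72 = -774;  -3778 − 774 = -4552;  -14828 − 4552 = -19380;  -47384 − 19380 = -66764

-66764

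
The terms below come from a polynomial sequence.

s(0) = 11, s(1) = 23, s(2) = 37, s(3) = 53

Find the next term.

D1: 12 , 14 , 16
D2: 2 , 2
The second differences are constant (2).
16 + 2 = 18;  53 + 18 = 71

71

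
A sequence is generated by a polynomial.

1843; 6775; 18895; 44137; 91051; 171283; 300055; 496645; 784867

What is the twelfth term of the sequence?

D1: 4932  12120  25242  46914  80232  128772  196590  288222
D2: 7188  13122  21672  33318  48540  67818  91632
D3: 5934  8550  11646  15222  19278  23814
D4: 2616  3096  3576  4056  4536
D5: 480  480  480  480
Constant fifth difference = 480, so extend:
4536 + 480 = 5016;  23814 + 5016 = 28830;  91632 + 28830 = 120462;  288222 + 120462 = 408684;  784867 + 408684 = 1193551
5016 + 480 = 5496;  28830 + 5496 = 34326;  120462 + 34326 = 154788;  408684 + 154788 = 563472;  1193551 + 563472 = 1757023
5496 + 480 = 5976;  34326 + 5976 = 40302;  154788 + 40302 = 195090;  563472 + 195090 = 758562;  1757023 + 758562 = 2515585

2515585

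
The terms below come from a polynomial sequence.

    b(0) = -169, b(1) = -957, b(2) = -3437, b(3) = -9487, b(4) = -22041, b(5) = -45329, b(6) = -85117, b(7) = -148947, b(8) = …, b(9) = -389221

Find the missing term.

Using the first 8 terms:
Δ: -788  -2480  -6050  -12554  -23288  -39788  -63830
Δ²: -1692  -3570  -6504  -10734  -16500  -24042
Δ³: -1878  -2934  -4230  -5766  -7542
Δ⁴: -1056  -1296  -1536  -1776
Δ⁵: -240  -240  -240
Constant fifth difference = -240.
Extend forward: -1776 − 240 = -2016;  -7542 − 2016 = -9558;  -24042 − 9558 = -33600;  -63830 − 33600 = -97430;  -148947 − 97430 = -246377

-246377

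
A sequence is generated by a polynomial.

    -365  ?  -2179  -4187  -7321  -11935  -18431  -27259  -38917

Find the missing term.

Using the last 7 terms:
Δ: -2008, -3134, -4614, -6496, -8828, -11658
Δ²: -1126, -1480, -1882, -2332, -2830
Δ³: -354, -402, -450, -498
Δ⁴: -48, -48, -48
Constant fourth difference = -48.
Extend backward: -354 + 48 = -306;  -1126 + 306 = -820;  -2008 + 820 = -1188;  -2179 + 1188 = -991

-991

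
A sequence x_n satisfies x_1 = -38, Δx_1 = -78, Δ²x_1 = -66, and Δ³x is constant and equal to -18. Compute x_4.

Build the table forward from the leading diagonal:
Third differences: -18  -18  -18  -18
Second differences: -66  -84  -102  -120
First differences: -78  -144  -228  -330
x: -38  -116  -260  -488

-488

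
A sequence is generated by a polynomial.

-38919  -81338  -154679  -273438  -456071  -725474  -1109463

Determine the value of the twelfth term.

Δ: -42419 , -73341 , -118759 , -182633 , -269403 , -383989
Δ²: -30922 , -45418 , -63874 , -86770 , -114586
Δ³: -14496 , -18456 , -22896 , -27816
Δ⁴: -3960 , -4440 , -4920
Δ⁵: -480 , -480
Fifth differences constant at -480.
-4920 − 480 = -5400;  -27816 − 5400 = -33216;  -114586 − 33216 = -147802;  -383989 − 147802 = -531791;  -1109463 − 531791 = -1641254
-5400 − 480 = -5880;  -33216 − 5880 = -39096;  -147802 − 39096 = -186898;  -531791 − 186898 = -718689;  -1641254 − 718689 = -2359943
-5880 − 480 = -6360;  -39096 − 6360 = -45456;  -186898 − 45456 = -232354;  -718689 − 232354 = -951043;  -2359943 − 951043 = -3310986
-6360 − 480 = -6840;  -45456 − 6840 = -52296;  -232354 − 52296 = -284650;  -951043 − 284650 = -1235693;  -3310986 − 1235693 = -4546679
-6840 − 480 = -7320;  -52296 − 7320 = -59616;  -284650 − 59616 = -344266;  -1235693 − 344266 = -1579959;  -4546679 − 1579959 = -6126638

-6126638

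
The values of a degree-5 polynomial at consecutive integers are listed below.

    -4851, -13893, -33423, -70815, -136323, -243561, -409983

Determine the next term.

First differences: -9042, -19530, -37392, -65508, -107238, -166422
Second differences: -10488, -17862, -28116, -41730, -59184
Third differences: -7374, -10254, -13614, -17454
Fourth differences: -2880, -3360, -3840
Fifth differences: -480, -480
Fifth differences constant at -480.
-3840 − 480 = -4320;  -17454 − 4320 = -21774;  -59184 − 21774 = -80958;  -166422 − 80958 = -247380;  -409983 − 247380 = -657363

-657363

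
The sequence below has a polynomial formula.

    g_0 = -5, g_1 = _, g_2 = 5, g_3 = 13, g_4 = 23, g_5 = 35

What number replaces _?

-1

Using the last 4 terms:
Δ: 8  10  12
Δ²: 2  2
Constant second difference = 2.
Extend backward: 8 − 2 = 6;  5 − 6 = -1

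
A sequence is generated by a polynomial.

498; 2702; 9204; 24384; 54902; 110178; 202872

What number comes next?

349364

Δ: 2204 , 6502 , 15180 , 30518 , 55276 , 92694
Δ²: 4298 , 8678 , 15338 , 24758 , 37418
Δ³: 4380 , 6660 , 9420 , 12660
Δ⁴: 2280 , 2760 , 3240
Δ⁵: 480 , 480
Constant fifth difference = 480, so extend:
3240 + 480 = 3720;  12660 + 3720 = 16380;  37418 + 16380 = 53798;  92694 + 53798 = 146492;  202872 + 146492 = 349364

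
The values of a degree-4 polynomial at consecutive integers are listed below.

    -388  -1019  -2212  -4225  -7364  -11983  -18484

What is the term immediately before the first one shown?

-109

D1: -631  -1193  -2013  -3139  -4619  -6501
D2: -562  -820  -1126  -1480  -1882
D3: -258  -306  -354  -402
D4: -48  -48  -48
The fourth differences are constant at -48.
Work back: -258 + 48 = -210;  -562 + 210 = -352;  -631 + 352 = -279;  -388 + 279 = -109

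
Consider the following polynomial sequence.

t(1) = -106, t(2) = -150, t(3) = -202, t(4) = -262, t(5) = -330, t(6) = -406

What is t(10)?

Δ: -44  -52  -60  -68  -76
Δ²: -8  -8  -8  -8
The second differences are constant (-8).
-76 − 8 = -84;  -406 − 84 = -490
-84 − 8 = -92;  -490 − 92 = -582
-92 − 8 = -100;  -582 − 100 = -682
-100 − 8 = -108;  -682 − 108 = -790

-790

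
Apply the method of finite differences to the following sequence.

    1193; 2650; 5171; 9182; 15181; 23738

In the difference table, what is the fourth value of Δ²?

First differences: 1457, 2521, 4011, 5999, 8557
Second differences: 1064, 1490, 1988, 2558
Third differences: 426, 498, 570
Fourth differences: 72, 72

2558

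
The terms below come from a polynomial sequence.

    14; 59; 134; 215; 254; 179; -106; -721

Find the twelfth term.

-9721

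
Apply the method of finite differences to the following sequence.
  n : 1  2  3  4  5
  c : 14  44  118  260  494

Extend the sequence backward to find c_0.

4

Δ: 30  74  142  234
Δ²: 44  68  92
Δ³: 24  24
The third differences are constant at 24.
Work back: 44 − 24 = 20;  30 − 20 = 10;  14 − 10 = 4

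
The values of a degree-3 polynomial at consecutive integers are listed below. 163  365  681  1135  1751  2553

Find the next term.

3565

Δ: 202, 316, 454, 616, 802
Δ²: 114, 138, 162, 186
Δ³: 24, 24, 24
Constant third difference = 24, so extend:
186 + 24 = 210;  802 + 210 = 1012;  2553 + 1012 = 3565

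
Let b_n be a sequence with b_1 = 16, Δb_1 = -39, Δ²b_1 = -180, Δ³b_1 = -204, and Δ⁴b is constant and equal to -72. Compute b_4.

-845

Build the table forward from the leading diagonal:
D4: -72  -72  -72  -72
D3: -204  -276  -348  -420
D2: -180  -384  -660  -1008
D1: -39  -219  -603  -1263
b: 16  -23  -242  -845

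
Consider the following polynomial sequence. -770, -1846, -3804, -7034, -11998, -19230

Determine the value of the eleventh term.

-113140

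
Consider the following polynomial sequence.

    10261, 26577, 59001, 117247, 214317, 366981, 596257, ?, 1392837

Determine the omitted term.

927891

Using the first 7 terms:
16316, 32424, 58246, 97070, 152664, 229276
16108, 25822, 38824, 55594, 76612
9714, 13002, 16770, 21018
3288, 3768, 4248
480, 480
Constant fifth difference = 480.
Extend forward: 4248 + 480 = 4728;  21018 + 4728 = 25746;  76612 + 25746 = 102358;  229276 + 102358 = 331634;  596257 + 331634 = 927891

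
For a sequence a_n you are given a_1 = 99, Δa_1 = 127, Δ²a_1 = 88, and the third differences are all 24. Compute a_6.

1854

Build the table forward from the leading diagonal:
Third differences: 24, 24, 24, 24, 24, 24
Second differences: 88, 112, 136, 160, 184, 208
First differences: 127, 215, 327, 463, 623, 807
a: 99, 226, 441, 768, 1231, 1854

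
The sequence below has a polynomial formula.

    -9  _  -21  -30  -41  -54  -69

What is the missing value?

-14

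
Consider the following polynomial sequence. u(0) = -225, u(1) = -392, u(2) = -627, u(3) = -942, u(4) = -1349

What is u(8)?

-4137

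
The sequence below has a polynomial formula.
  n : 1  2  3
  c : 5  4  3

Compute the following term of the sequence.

2

-1 , -1
Constant first difference = -1, so extend:
3 − 1 = 2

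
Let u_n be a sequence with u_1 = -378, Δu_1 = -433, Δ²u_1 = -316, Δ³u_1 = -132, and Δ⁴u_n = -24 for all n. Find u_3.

Build the table forward from the leading diagonal:
Fourth differences: -24, -24, -24
Third differences: -132, -156, -180
Second differences: -316, -448, -604
First differences: -433, -749, -1197
u: -378, -811, -1560

-1560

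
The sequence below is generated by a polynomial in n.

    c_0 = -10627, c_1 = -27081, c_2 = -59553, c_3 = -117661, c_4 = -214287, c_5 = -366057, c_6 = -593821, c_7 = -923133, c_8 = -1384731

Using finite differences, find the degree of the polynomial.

5

First differences: -16454, -32472, -58108, -96626, -151770, -227764, -329312, -461598
Second differences: -16018, -25636, -38518, -55144, -75994, -101548, -132286
Third differences: -9618, -12882, -16626, -20850, -25554, -30738
Fourth differences: -3264, -3744, -4224, -4704, -5184
Fifth differences: -480, -480, -480, -480
The fifth differences are constant, so the polynomial has degree 5.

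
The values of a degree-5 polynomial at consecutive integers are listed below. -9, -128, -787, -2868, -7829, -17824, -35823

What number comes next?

-65732

Δ: -119  -659  -2081  -4961  -9995  -17999
Δ²: -540  -1422  -2880  -5034  -8004
Δ³: -882  -1458  -2154  -2970
Δ⁴: -576  -696  -816
Δ⁵: -120  -120
Constant fifth difference = -120, so extend:
-816 − 120 = -936;  -2970 − 936 = -3906;  -8004 − 3906 = -11910;  -17999 − 11910 = -29909;  -35823 − 29909 = -65732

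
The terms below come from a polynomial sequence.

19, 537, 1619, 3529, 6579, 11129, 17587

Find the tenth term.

Δ: 518  1082  1910  3050  4550  6458
Δ²: 564  828  1140  1500  1908
Δ³: 264  312  360  408
Δ⁴: 48  48  48
Constant fourth difference = 48, so extend:
408 + 48 = 456;  1908 + 456 = 2364;  6458 + 2364 = 8822;  17587 + 8822 = 26409
456 + 48 = 504;  2364 + 504 = 2868;  8822 + 2868 = 11690;  26409 + 11690 = 38099
504 + 48 = 552;  2868 + 552 = 3420;  11690 + 3420 = 15110;  38099 + 15110 = 53209

53209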